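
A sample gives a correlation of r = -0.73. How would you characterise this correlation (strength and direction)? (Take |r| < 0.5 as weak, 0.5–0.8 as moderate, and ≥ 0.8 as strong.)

r = -0.73 < 0 so the relationship is negative.
|r| = 0.73, which falls in the moderate range.

moderate negative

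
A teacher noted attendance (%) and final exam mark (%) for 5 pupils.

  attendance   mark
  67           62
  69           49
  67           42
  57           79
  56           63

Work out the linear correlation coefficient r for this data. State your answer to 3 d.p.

n = 5, Σx = 316, Σy = 295, Σx² = 20124, Σy² = 18219, Σxy = 18380
nΣxy − ΣxΣy = 91900 − 93220 = -1320
nΣx² − (Σx)² = 100620 − 99856 = 764; nΣy² − (Σy)² = 91095 − 87025 = 4070
r = -1320 / √(764 × 4070) = -1320 / 1763.3718 ≈ -0.749

-0.749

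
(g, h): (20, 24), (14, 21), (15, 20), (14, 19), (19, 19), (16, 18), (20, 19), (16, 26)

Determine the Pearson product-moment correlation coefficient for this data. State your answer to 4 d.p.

n = 8, Σg = 134, Σh = 166, Σg² = 2290, Σh² = 3500, Σgh = 2785
nΣgh − ΣgΣh = 22280 − 22244 = 36
nΣg² − (Σg)² = 18320 − 17956 = 364; nΣh² − (Σh)² = 28000 − 27556 = 444
r = 36 / √(364 × 444) = 36 / 402.0149 ≈ 0.0895

0.0895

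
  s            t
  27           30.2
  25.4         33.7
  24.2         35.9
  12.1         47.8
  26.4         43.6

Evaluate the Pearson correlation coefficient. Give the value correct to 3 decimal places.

n = 5, Σs = 115.1, Σt = 191.2, Σs² = 2803.17, Σt² = 7522.34, Σst = 4269.58
nΣst − ΣsΣt = 21347.9 − 22007.12 = -659.22
nΣs² − (Σs)² = 14015.85 − 13248.01 = 767.84; nΣt² − (Σt)² = 37611.7 − 36557.44 = 1054.26
r = -659.22 / √(767.84 × 1054.26) = -659.22 / 899.7238 ≈ -0.733

-0.733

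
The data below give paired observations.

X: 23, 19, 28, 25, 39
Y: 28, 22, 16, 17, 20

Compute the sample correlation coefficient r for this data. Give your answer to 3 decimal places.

-0.314

n = 5, ΣX = 134, ΣY = 103, ΣX² = 3820, ΣY² = 2213, ΣXY = 2715
nΣXY − ΣXΣY = 13575 − 13802 = -227
nΣX² − (ΣX)² = 19100 − 17956 = 1144; nΣY² − (ΣY)² = 11065 − 10609 = 456
r = -227 / √(1144 × 456) = -227 / 722.2631 ≈ -0.314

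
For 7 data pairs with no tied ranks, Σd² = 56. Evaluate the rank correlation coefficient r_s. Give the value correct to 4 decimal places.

0.0000

ρ = 1 − 6Σd² / [n(n²−1)] = 1 − 6×56 / (7×48)
  = 1 − 336/336 = 1 − 1.00000 ≈ 0.0000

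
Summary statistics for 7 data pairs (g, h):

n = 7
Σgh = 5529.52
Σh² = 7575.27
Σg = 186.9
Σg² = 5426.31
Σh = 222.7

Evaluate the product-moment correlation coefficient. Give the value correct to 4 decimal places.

-0.9010

r = (nΣgh − ΣgΣh) / √[(nΣg² − (Σg)²)(nΣh² − (Σh)²)]
Numerator: 7×5529.52 − 186.9×222.7 = -2915.99
Denominator: √[(37984.17 − 34931.61)(53026.89 − 49595.29)] = √[3052.56 × 3431.6] = 3236.5359
r = -2915.99 / 3236.5359 ≈ -0.9010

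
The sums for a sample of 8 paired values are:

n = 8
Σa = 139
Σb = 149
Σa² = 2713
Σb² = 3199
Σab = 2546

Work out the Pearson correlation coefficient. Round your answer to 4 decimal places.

r = (nΣab − ΣaΣb) / √[(nΣa² − (Σa)²)(nΣb² − (Σb)²)]
Numerator: 8×2546 − 139×149 = -343
Denominator: √[(21704 − 19321)(25592 − 22201)] = √[2383 × 3391] = 2842.6665
r = -343 / 2842.6665 ≈ -0.1207

-0.1207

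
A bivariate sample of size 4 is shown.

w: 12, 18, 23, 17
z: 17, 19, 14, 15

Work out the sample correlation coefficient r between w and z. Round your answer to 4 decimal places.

n = 4, Σw = 70, Σz = 65, Σw² = 1286, Σz² = 1071, Σwz = 1123
nΣwz − ΣwΣz = 4492 − 4550 = -58
nΣw² − (Σw)² = 5144 − 4900 = 244; nΣz² − (Σz)² = 4284 − 4225 = 59
r = -58 / √(244 × 59) = -58 / 119.9833 ≈ -0.4834

-0.4834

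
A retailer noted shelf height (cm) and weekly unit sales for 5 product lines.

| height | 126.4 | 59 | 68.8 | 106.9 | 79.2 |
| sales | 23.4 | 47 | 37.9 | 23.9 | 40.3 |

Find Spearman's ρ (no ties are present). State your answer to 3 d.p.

Rank height: 5, 1, 2, 4, 3
Rank sales: 1, 5, 3, 2, 4
d = rank(height) − rank(sales): 4, -4, -1, 2, -1; Σd² = 38
ρ = 1 − 6Σd² / [n(n²−1)] = 1 − 6×38 / (5×24) = 1 − 228/120 ≈ -0.900

-0.900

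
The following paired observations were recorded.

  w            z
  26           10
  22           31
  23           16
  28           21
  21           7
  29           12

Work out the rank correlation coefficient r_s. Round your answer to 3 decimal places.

Rank w: 4, 2, 3, 5, 1, 6
Rank z: 2, 6, 4, 5, 1, 3
d = rank(w) − rank(z): 2, -4, -1, 0, 0, 3; Σd² = 30
ρ = 1 − 6Σd² / [n(n²−1)] = 1 − 6×30 / (6×35) = 1 − 180/210 ≈ 0.143

0.143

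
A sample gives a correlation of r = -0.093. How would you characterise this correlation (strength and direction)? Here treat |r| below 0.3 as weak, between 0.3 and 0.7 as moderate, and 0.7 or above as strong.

r = -0.093 < 0 so the relationship is negative.
|r| = 0.093, which falls in the weak range.

weak negative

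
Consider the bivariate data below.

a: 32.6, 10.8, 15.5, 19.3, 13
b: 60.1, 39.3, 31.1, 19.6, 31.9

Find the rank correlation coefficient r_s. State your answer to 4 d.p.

0.0000

Rank a: 5, 1, 3, 4, 2
Rank b: 5, 4, 2, 1, 3
d = rank(a) − rank(b): 0, -3, 1, 3, -1; Σd² = 20
ρ = 1 − 6Σd² / [n(n²−1)] = 1 − 6×20 / (5×24) = 1 − 120/120 ≈ 0.0000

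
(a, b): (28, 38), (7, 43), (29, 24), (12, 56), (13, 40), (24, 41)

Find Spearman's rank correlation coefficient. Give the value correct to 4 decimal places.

-0.8857

Rank a: 5, 1, 6, 2, 3, 4
Rank b: 2, 5, 1, 6, 3, 4
d = rank(a) − rank(b): 3, -4, 5, -4, 0, 0; Σd² = 66
ρ = 1 − 6Σd² / [n(n²−1)] = 1 − 6×66 / (6×35) = 1 − 396/210 ≈ -0.8857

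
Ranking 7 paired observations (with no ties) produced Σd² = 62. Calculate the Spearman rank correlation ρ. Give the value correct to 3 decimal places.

-0.107

ρ = 1 − 6Σd² / [n(n²−1)] = 1 − 6×62 / (7×48)
  = 1 − 372/336 = 1 − 1.1071 ≈ -0.107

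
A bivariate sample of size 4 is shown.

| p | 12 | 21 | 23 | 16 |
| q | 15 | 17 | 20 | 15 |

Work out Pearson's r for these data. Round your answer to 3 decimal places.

n = 4, Σp = 72, Σq = 67, Σp² = 1370, Σq² = 1139, Σpq = 1237
nΣpq − ΣpΣq = 4948 − 4824 = 124
nΣp² − (Σp)² = 5480 − 5184 = 296; nΣq² − (Σq)² = 4556 − 4489 = 67
r = 124 / √(296 × 67) = 124 / 140.8261 ≈ 0.881

0.881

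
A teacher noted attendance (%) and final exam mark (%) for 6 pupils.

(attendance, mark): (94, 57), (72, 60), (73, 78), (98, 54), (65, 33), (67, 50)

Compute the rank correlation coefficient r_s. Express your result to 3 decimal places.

Rank attendance: 5, 3, 4, 6, 1, 2
Rank mark: 4, 5, 6, 3, 1, 2
d = rank(attendance) − rank(mark): 1, -2, -2, 3, 0, 0; Σd² = 18
ρ = 1 − 6Σd² / [n(n²−1)] = 1 − 6×18 / (6×35) = 1 − 108/210 ≈ 0.486

0.486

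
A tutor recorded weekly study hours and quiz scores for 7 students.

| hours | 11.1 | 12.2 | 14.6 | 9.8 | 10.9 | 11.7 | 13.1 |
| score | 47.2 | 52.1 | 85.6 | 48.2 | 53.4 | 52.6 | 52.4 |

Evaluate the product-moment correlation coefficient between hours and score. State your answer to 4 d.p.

n = 7, Σx = 83.4, Σy = 391.5, Σx² = 1008.56, Σy² = 22956.93, Σxy = 4765.58
nΣxy − ΣxΣy = 33359.06 − 32651.1 = 707.96
nΣx² − (Σx)² = 7059.92 − 6955.56 = 104.36; nΣy² − (Σy)² = 160698.51 − 153272.25 = 7426.26
r = 707.96 / √(104.36 × 7426.26) = 707.96 / 880.3434 ≈ 0.8042

0.8042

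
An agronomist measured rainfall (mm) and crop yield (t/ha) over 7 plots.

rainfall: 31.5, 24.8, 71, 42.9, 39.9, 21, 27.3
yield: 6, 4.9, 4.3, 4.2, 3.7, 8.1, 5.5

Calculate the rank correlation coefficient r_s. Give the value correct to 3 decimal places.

-0.714

Rank rainfall: 4, 2, 7, 6, 5, 1, 3
Rank yield: 6, 4, 3, 2, 1, 7, 5
d = rank(rainfall) − rank(yield): -2, -2, 4, 4, 4, -6, -2; Σd² = 96
ρ = 1 − 6Σd² / [n(n²−1)] = 1 − 6×96 / (7×48) = 1 − 576/336 ≈ -0.714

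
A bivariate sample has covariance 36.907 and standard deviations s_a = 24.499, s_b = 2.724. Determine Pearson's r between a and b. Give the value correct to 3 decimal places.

0.553

r = Cov(a,b) / (s_a · s_b) = 36.907 / (24.499 × 2.724)
  = 36.907 / 66.7353 ≈ 0.553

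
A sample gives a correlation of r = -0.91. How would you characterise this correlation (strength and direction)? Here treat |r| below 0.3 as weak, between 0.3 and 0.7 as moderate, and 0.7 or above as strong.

r = -0.91 < 0 so the relationship is negative.
|r| = 0.91, which falls in the strong range.

strong negative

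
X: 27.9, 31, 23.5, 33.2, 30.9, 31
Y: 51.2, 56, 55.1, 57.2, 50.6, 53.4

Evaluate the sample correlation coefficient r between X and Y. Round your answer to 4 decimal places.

n = 6, ΣX = 177.5, ΣY = 323.5, ΣX² = 5309.71, ΣY² = 17477.21, ΣXY = 9577.31
nΣXY − ΣXΣY = 57463.86 − 57421.25 = 42.61
nΣX² − (ΣX)² = 31858.26 − 31506.25 = 352.01; nΣY² − (ΣY)² = 104863.26 − 104652.25 = 211.01
r = 42.61 / √(352.01 × 211.01) = 42.61 / 272.5392 ≈ 0.1563

0.1563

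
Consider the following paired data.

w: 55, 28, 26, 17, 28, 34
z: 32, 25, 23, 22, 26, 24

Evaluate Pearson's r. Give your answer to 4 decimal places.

0.9342

n = 6, Σw = 188, Σz = 152, Σw² = 6714, Σz² = 3914, Σwz = 4976
nΣwz − ΣwΣz = 29856 − 28576 = 1280
nΣw² − (Σw)² = 40284 − 35344 = 4940; nΣz² − (Σz)² = 23484 − 23104 = 380
r = 1280 / √(4940 × 380) = 1280 / 1370.1095 ≈ 0.9342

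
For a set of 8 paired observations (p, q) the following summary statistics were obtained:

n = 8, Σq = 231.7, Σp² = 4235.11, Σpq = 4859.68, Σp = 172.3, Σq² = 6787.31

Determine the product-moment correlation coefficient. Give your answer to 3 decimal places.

-0.651

r = (nΣpq − ΣpΣq) / √[(nΣp² − (Σp)²)(nΣq² − (Σq)²)]
Numerator: 8×4859.68 − 172.3×231.7 = -1044.47
Denominator: √[(33880.88 − 29687.29)(54298.48 − 53684.89)] = √[4193.59 × 613.59] = 1604.1025
r = -1044.47 / 1604.1025 ≈ -0.651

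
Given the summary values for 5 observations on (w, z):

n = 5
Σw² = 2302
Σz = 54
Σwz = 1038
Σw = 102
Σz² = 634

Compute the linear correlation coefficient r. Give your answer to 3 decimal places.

r = (nΣwz − ΣwΣz) / √[(nΣw² − (Σw)²)(nΣz² − (Σz)²)]
Numerator: 5×1038 − 102×54 = -318
Denominator: √[(11510 − 10404)(3170 − 2916)] = √[1106 × 254] = 530.0226
r = -318 / 530.0226 ≈ -0.600

-0.600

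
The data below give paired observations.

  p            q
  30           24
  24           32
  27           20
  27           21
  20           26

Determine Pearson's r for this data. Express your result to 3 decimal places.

n = 5, Σp = 128, Σq = 123, Σp² = 3334, Σq² = 3117, Σpq = 3115
nΣpq − ΣpΣq = 15575 − 15744 = -169
nΣp² − (Σp)² = 16670 − 16384 = 286; nΣq² − (Σq)² = 15585 − 15129 = 456
r = -169 / √(286 × 456) = -169 / 361.1316 ≈ -0.468

-0.468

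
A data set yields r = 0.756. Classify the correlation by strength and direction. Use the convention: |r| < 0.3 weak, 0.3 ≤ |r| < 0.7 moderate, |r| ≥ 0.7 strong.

strong positive

r = 0.756 > 0 so the relationship is positive.
|r| = 0.756, which falls in the strong range.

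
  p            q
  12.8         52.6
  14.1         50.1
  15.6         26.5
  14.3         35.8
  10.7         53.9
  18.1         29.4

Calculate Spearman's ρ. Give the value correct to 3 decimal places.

Rank p: 2, 3, 5, 4, 1, 6
Rank q: 5, 4, 1, 3, 6, 2
d = rank(p) − rank(q): -3, -1, 4, 1, -5, 4; Σd² = 68
ρ = 1 − 6Σd² / [n(n²−1)] = 1 − 6×68 / (6×35) = 1 − 408/210 ≈ -0.943

-0.943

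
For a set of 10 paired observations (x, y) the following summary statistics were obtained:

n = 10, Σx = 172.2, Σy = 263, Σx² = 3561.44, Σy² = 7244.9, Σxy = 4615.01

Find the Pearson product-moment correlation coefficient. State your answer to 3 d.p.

r = (nΣxy − ΣxΣy) / √[(nΣx² − (Σx)²)(nΣy² − (Σy)²)]
Numerator: 10×4615.01 − 172.2×263 = 861.5
Denominator: √[(35614.4 − 29652.84)(72449 − 69169)] = √[5961.56 × 3280] = 4421.9811
r = 861.5 / 4421.9811 ≈ 0.195

0.195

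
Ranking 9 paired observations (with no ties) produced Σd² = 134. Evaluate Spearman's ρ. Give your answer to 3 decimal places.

-0.117

ρ = 1 − 6Σd² / [n(n²−1)] = 1 − 6×134 / (9×80)
  = 1 − 804/720 = 1 − 1.1167 ≈ -0.117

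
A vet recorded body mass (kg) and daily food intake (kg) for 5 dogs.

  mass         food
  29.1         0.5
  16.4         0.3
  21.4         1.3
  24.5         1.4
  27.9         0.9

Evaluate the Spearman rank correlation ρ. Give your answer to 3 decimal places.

0.100

Rank mass: 5, 1, 2, 3, 4
Rank food: 2, 1, 4, 5, 3
d = rank(mass) − rank(food): 3, 0, -2, -2, 1; Σd² = 18
ρ = 1 − 6Σd² / [n(n²−1)] = 1 − 6×18 / (5×24) = 1 − 108/120 ≈ 0.100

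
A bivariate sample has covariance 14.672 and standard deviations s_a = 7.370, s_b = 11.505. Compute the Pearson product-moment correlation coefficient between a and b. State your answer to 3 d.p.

0.173

r = Cov(a,b) / (s_a · s_b) = 14.672 / (7.370 × 11.505)
  = 14.672 / 84.7919 ≈ 0.173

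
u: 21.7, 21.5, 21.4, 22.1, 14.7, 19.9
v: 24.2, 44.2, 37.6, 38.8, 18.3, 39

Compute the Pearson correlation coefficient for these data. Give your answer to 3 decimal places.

0.686

n = 6, Σu = 121.3, Σv = 202.1, Σu² = 2491.61, Σv² = 7314.37, Σuv = 4182.67
nΣuv − ΣuΣv = 25096.02 − 24514.73 = 581.29
nΣu² − (Σu)² = 14949.66 − 14713.69 = 235.97; nΣv² − (Σv)² = 43886.22 − 40844.41 = 3041.81
r = 581.29 / √(235.97 × 3041.81) = 581.29 / 847.2166 ≈ 0.686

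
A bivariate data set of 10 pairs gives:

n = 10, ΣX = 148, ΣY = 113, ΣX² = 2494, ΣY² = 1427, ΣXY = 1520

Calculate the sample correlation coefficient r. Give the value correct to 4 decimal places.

r = (nΣXY − ΣXΣY) / √[(nΣX² − (ΣX)²)(nΣY² − (ΣY)²)]
Numerator: 10×1520 − 148×113 = -1524
Denominator: √[(24940 − 21904)(14270 − 12769)] = √[3036 × 1501] = 2134.7215
r = -1524 / 2134.7215 ≈ -0.7139

-0.7139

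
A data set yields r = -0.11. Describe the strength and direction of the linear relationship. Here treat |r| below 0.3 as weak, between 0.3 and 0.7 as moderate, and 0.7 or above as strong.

r = -0.11 < 0 so the relationship is negative.
|r| = 0.11, which falls in the weak range.

weak negative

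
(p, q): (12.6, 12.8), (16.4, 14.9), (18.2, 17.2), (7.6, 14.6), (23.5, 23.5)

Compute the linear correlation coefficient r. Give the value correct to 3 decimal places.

n = 5, Σp = 78.3, Σq = 83, Σp² = 1368.97, Σq² = 1447.1, Σpq = 1381.89
nΣpq − ΣpΣq = 6909.45 − 6498.9 = 410.55
nΣp² − (Σp)² = 6844.85 − 6130.89 = 713.96; nΣq² − (Σq)² = 7235.5 − 6889 = 346.5
r = 410.55 / √(713.96 × 346.5) = 410.55 / 497.3803 ≈ 0.825

0.825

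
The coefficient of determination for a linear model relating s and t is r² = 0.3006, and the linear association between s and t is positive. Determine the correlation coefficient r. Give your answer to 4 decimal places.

|r| = √0.3006 = 0.5483
The association is positive, so r = 0.5483.

0.5483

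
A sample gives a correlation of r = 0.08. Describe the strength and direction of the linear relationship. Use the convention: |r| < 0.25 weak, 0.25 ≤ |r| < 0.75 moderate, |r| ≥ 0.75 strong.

weak positive

r = 0.08 > 0 so the relationship is positive.
|r| = 0.08, which falls in the weak range.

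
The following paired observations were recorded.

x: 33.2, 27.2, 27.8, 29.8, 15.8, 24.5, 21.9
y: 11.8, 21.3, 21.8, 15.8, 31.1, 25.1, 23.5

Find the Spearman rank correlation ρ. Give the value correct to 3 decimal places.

Rank x: 7, 4, 5, 6, 1, 3, 2
Rank y: 1, 3, 4, 2, 7, 6, 5
d = rank(x) − rank(y): 6, 1, 1, 4, -6, -3, -3; Σd² = 108
ρ = 1 − 6Σd² / [n(n²−1)] = 1 − 6×108 / (7×48) = 1 − 648/336 ≈ -0.929

-0.929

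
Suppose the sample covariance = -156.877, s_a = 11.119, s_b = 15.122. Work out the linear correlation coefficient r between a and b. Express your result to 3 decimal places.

-0.933

r = Cov(a,b) / (s_a · s_b) = -156.877 / (11.119 × 15.122)
  = -156.877 / 168.1415 ≈ -0.933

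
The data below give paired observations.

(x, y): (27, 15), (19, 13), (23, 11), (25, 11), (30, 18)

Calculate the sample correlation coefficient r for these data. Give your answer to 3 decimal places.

0.683

n = 5, Σx = 124, Σy = 68, Σx² = 3144, Σy² = 960, Σxy = 1720
nΣxy − ΣxΣy = 8600 − 8432 = 168
nΣx² − (Σx)² = 15720 − 15376 = 344; nΣy² − (Σy)² = 4800 − 4624 = 176
r = 168 / √(344 × 176) = 168 / 246.0569 ≈ 0.683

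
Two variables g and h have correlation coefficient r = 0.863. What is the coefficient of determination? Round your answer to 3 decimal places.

0.745

r² = (0.863)² = 0.745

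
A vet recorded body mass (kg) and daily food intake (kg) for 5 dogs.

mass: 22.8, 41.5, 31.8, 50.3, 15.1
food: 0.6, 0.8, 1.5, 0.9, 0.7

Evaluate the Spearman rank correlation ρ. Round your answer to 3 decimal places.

Rank mass: 2, 4, 3, 5, 1
Rank food: 1, 3, 5, 4, 2
d = rank(mass) − rank(food): 1, 1, -2, 1, -1; Σd² = 8
ρ = 1 − 6Σd² / [n(n²−1)] = 1 − 6×8 / (5×24) = 1 − 48/120 ≈ 0.600

0.600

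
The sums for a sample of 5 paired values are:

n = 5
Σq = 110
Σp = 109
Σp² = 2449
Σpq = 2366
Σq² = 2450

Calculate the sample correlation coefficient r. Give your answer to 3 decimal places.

-0.685

r = (nΣpq − ΣpΣq) / √[(nΣp² − (Σp)²)(nΣq² − (Σq)²)]
Numerator: 5×2366 − 109×110 = -160
Denominator: √[(12245 − 11881)(12250 − 12100)] = √[364 × 150] = 233.6664
r = -160 / 233.6664 ≈ -0.685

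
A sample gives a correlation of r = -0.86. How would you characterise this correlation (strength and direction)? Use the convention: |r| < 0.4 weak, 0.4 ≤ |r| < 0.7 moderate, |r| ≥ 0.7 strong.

r = -0.86 < 0 so the relationship is negative.
|r| = 0.86, which falls in the strong range.

strong negative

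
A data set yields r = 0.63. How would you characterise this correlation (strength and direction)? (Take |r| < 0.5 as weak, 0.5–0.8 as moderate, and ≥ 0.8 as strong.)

moderate positive

r = 0.63 > 0 so the relationship is positive.
|r| = 0.63, which falls in the moderate range.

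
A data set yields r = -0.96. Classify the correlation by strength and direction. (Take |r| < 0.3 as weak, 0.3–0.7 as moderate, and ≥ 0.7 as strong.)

strong negative

r = -0.96 < 0 so the relationship is negative.
|r| = 0.96, which falls in the strong range.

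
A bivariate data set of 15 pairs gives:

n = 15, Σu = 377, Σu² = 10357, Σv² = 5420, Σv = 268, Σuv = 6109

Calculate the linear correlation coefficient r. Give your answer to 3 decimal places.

r = (nΣuv − ΣuΣv) / √[(nΣu² − (Σu)²)(nΣv² − (Σv)²)]
Numerator: 15×6109 − 377×268 = -9401
Denominator: √[(155355 − 142129)(81300 − 71824)] = √[13226 × 9476] = 11195.0693
r = -9401 / 11195.0693 ≈ -0.840

-0.840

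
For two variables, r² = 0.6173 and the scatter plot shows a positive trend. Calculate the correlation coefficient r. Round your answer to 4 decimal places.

0.7857

|r| = √0.6173 = 0.7857
The association is positive, so r = 0.7857.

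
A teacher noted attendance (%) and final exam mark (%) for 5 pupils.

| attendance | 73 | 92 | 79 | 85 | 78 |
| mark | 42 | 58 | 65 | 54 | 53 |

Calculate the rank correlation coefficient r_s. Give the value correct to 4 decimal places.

0.7000

Rank attendance: 1, 5, 3, 4, 2
Rank mark: 1, 4, 5, 3, 2
d = rank(attendance) − rank(mark): 0, 1, -2, 1, 0; Σd² = 6
ρ = 1 − 6Σd² / [n(n²−1)] = 1 − 6×6 / (5×24) = 1 − 36/120 ≈ 0.7000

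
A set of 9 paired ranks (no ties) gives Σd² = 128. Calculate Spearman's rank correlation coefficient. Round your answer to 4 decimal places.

-0.0667

ρ = 1 − 6Σd² / [n(n²−1)] = 1 − 6×128 / (9×80)
  = 1 − 768/720 = 1 − 1.06667 ≈ -0.0667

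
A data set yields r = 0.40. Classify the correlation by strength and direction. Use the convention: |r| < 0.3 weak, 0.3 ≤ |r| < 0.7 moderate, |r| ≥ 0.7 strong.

moderate positive

r = 0.40 > 0 so the relationship is positive.
|r| = 0.40, which falls in the moderate range.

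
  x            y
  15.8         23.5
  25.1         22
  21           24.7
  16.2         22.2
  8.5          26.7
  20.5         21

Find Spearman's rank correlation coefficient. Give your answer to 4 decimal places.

-0.5429

Rank x: 2, 6, 5, 3, 1, 4
Rank y: 4, 2, 5, 3, 6, 1
d = rank(x) − rank(y): -2, 4, 0, 0, -5, 3; Σd² = 54
ρ = 1 − 6Σd² / [n(n²−1)] = 1 − 6×54 / (6×35) = 1 − 324/210 ≈ -0.5429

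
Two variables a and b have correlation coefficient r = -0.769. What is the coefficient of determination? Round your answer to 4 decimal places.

r² = (-0.769)² = 0.5914

0.5914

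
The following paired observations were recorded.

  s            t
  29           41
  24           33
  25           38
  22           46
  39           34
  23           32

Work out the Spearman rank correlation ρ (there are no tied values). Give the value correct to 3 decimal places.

Rank s: 5, 3, 4, 1, 6, 2
Rank t: 5, 2, 4, 6, 3, 1
d = rank(s) − rank(t): 0, 1, 0, -5, 3, 1; Σd² = 36
ρ = 1 − 6Σd² / [n(n²−1)] = 1 − 6×36 / (6×35) = 1 − 216/210 ≈ -0.029

-0.029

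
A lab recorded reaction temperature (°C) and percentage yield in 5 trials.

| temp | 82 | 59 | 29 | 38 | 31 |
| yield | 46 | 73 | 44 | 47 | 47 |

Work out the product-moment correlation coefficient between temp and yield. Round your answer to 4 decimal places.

n = 5, Σx = 239, Σy = 257, Σx² = 13451, Σy² = 13799, Σxy = 12598
nΣxy − ΣxΣy = 62990 − 61423 = 1567
nΣx² − (Σx)² = 67255 − 57121 = 10134; nΣy² − (Σy)² = 68995 − 66049 = 2946
r = 1567 / √(10134 × 2946) = 1567 / 5463.9513 ≈ 0.2868

0.2868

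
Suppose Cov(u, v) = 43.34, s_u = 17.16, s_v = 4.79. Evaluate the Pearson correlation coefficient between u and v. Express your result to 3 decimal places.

r = Cov(u,v) / (s_u · s_v) = 43.34 / (17.16 × 4.79)
  = 43.34 / 82.1964 ≈ 0.527

0.527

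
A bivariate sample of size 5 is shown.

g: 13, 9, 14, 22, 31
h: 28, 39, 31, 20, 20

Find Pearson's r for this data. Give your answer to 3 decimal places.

n = 5, Σg = 89, Σh = 138, Σg² = 1891, Σh² = 4066, Σgh = 2209
nΣgh − ΣgΣh = 11045 − 12282 = -1237
nΣg² − (Σg)² = 9455 − 7921 = 1534; nΣh² − (Σh)² = 20330 − 19044 = 1286
r = -1237 / √(1534 × 1286) = -1237 / 1404.5369 ≈ -0.881

-0.881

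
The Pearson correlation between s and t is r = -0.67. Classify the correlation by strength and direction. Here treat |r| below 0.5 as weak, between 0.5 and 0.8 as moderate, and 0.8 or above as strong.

moderate negative

r = -0.67 < 0 so the relationship is negative.
|r| = 0.67, which falls in the moderate range.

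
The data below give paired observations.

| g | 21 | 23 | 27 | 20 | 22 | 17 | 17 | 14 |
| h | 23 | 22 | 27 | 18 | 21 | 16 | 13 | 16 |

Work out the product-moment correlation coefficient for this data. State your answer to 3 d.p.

0.899

n = 8, Σg = 161, Σh = 156, Σg² = 3357, Σh² = 3188, Σgh = 3257
nΣgh − ΣgΣh = 26056 − 25116 = 940
nΣg² − (Σg)² = 26856 − 25921 = 935; nΣh² − (Σh)² = 25504 − 24336 = 1168
r = 940 / √(935 × 1168) = 940 / 1045.0263 ≈ 0.899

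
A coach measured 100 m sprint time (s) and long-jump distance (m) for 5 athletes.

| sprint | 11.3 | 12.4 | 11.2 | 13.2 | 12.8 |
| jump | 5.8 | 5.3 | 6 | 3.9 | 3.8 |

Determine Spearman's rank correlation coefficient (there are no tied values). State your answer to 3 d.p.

Rank sprint: 2, 3, 1, 5, 4
Rank jump: 4, 3, 5, 2, 1
d = rank(sprint) − rank(jump): -2, 0, -4, 3, 3; Σd² = 38
ρ = 1 − 6Σd² / [n(n²−1)] = 1 − 6×38 / (5×24) = 1 − 228/120 ≈ -0.900

-0.900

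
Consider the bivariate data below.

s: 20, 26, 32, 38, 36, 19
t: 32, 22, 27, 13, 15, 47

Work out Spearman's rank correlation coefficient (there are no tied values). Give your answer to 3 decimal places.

-0.943

Rank s: 2, 3, 4, 6, 5, 1
Rank t: 5, 3, 4, 1, 2, 6
d = rank(s) − rank(t): -3, 0, 0, 5, 3, -5; Σd² = 68
ρ = 1 − 6Σd² / [n(n²−1)] = 1 − 6×68 / (6×35) = 1 − 408/210 ≈ -0.943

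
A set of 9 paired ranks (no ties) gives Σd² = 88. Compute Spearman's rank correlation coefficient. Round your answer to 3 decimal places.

0.267

ρ = 1 − 6Σd² / [n(n²−1)] = 1 − 6×88 / (9×80)
  = 1 − 528/720 = 1 − 0.7333 ≈ 0.267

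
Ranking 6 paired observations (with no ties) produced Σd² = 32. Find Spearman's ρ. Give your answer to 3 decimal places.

0.086

ρ = 1 − 6Σd² / [n(n²−1)] = 1 − 6×32 / (6×35)
  = 1 − 192/210 = 1 − 0.9143 ≈ 0.086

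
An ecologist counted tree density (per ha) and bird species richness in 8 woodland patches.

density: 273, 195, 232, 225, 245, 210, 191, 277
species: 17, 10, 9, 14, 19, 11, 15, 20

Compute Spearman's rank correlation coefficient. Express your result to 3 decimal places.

0.595

Rank density: 7, 2, 5, 4, 6, 3, 1, 8
Rank species: 6, 2, 1, 4, 7, 3, 5, 8
d = rank(density) − rank(species): 1, 0, 4, 0, -1, 0, -4, 0; Σd² = 34
ρ = 1 − 6Σd² / [n(n²−1)] = 1 − 6×34 / (8×63) = 1 − 204/504 ≈ 0.595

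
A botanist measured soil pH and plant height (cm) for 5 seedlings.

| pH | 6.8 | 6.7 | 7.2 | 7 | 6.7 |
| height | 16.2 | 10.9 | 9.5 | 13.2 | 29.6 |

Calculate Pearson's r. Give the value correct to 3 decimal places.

n = 5, Σx = 34.4, Σy = 79.4, Σx² = 236.86, Σy² = 1521.9, Σxy = 542.31
nΣxy − ΣxΣy = 2711.55 − 2731.36 = -19.81
nΣx² − (Σx)² = 1184.3 − 1183.36 = 0.94; nΣy² − (Σy)² = 7609.5 − 6304.36 = 1305.14
r = -19.81 / √(0.94 × 1305.14) = -19.81 / 35.0262 ≈ -0.566

-0.566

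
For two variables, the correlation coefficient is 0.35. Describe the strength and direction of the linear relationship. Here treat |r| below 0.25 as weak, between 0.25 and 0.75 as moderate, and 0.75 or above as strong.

r = 0.35 > 0 so the relationship is positive.
|r| = 0.35, which falls in the moderate range.

moderate positive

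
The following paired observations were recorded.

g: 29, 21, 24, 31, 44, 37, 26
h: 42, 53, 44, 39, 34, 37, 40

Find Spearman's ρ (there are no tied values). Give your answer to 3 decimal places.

Rank g: 4, 1, 2, 5, 7, 6, 3
Rank h: 5, 7, 6, 3, 1, 2, 4
d = rank(g) − rank(h): -1, -6, -4, 2, 6, 4, -1; Σd² = 110
ρ = 1 − 6Σd² / [n(n²−1)] = 1 − 6×110 / (7×48) = 1 − 660/336 ≈ -0.964

-0.964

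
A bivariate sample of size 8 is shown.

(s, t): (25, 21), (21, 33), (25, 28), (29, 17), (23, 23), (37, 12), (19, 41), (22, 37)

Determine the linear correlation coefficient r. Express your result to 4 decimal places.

-0.8759

n = 8, Σs = 201, Σt = 212, Σs² = 5275, Σt² = 6326, Σst = 4977
nΣst − ΣsΣt = 39816 − 42612 = -2796
nΣs² − (Σs)² = 42200 − 40401 = 1799; nΣt² − (Σt)² = 50608 − 44944 = 5664
r = -2796 / √(1799 × 5664) = -2796 / 3192.1053 ≈ -0.8759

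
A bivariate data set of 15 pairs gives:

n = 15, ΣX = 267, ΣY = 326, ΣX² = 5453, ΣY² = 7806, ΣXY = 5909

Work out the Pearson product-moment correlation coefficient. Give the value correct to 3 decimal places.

r = (nΣXY − ΣXΣY) / √[(nΣX² − (ΣX)²)(nΣY² − (ΣY)²)]
Numerator: 15×5909 − 267×326 = 1593
Denominator: √[(81795 − 71289)(117090 − 106276)] = √[10506 × 10814] = 10658.8876
r = 1593 / 10658.8876 ≈ 0.149

0.149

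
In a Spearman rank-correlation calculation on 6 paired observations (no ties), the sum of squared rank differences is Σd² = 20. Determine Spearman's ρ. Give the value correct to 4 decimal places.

0.4286

ρ = 1 − 6Σd² / [n(n²−1)] = 1 − 6×20 / (6×35)
  = 1 − 120/210 = 1 − 0.57143 ≈ 0.4286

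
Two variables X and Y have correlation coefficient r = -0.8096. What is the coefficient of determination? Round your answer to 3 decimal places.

r² = (-0.8096)² = 0.655

0.655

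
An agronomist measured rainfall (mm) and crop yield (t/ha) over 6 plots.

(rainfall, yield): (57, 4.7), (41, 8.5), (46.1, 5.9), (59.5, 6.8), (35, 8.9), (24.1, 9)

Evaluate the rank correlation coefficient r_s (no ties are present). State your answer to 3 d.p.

-0.829

Rank rainfall: 5, 3, 4, 6, 2, 1
Rank yield: 1, 4, 2, 3, 5, 6
d = rank(rainfall) − rank(yield): 4, -1, 2, 3, -3, -5; Σd² = 64
ρ = 1 − 6Σd² / [n(n²−1)] = 1 − 6×64 / (6×35) = 1 − 384/210 ≈ -0.829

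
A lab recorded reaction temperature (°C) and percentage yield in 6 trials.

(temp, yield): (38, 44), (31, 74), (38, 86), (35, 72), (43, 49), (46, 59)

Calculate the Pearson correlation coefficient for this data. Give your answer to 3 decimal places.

-0.481

n = 6, Σx = 231, Σy = 384, Σx² = 9039, Σy² = 25874, Σxy = 14575
nΣxy − ΣxΣy = 87450 − 88704 = -1254
nΣx² − (Σx)² = 54234 − 53361 = 873; nΣy² − (Σy)² = 155244 − 147456 = 7788
r = -1254 / √(873 × 7788) = -1254 / 2607.4746 ≈ -0.481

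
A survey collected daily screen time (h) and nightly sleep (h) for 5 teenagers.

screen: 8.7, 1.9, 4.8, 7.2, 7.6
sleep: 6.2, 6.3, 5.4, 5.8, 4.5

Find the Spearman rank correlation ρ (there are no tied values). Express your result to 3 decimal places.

-0.300

Rank screen: 5, 1, 2, 3, 4
Rank sleep: 4, 5, 2, 3, 1
d = rank(screen) − rank(sleep): 1, -4, 0, 0, 3; Σd² = 26
ρ = 1 − 6Σd² / [n(n²−1)] = 1 − 6×26 / (5×24) = 1 − 156/120 ≈ -0.300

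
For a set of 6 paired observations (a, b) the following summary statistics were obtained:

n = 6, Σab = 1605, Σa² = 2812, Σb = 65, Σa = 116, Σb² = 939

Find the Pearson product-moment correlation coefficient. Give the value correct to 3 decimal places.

r = (nΣab − ΣaΣb) / √[(nΣa² − (Σa)²)(nΣb² − (Σb)²)]
Numerator: 6×1605 − 116×65 = 2090
Denominator: √[(16872 − 13456)(5634 − 4225)] = √[3416 × 1409] = 2193.8879
r = 2090 / 2193.8879 ≈ 0.953

0.953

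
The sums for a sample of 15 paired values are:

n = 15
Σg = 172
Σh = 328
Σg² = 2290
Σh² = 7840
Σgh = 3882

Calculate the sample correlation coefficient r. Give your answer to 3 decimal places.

r = (nΣgh − ΣgΣh) / √[(nΣg² − (Σg)²)(nΣh² − (Σh)²)]
Numerator: 15×3882 − 172×328 = 1814
Denominator: √[(34350 − 29584)(117600 − 107584)] = √[4766 × 10016] = 6909.1429
r = 1814 / 6909.1429 ≈ 0.263

0.263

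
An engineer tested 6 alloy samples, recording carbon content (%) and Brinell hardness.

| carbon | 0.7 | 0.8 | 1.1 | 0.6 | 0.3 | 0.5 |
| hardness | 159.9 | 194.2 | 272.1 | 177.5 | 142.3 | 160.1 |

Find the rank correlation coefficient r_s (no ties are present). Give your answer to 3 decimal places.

0.829

Rank carbon: 4, 5, 6, 3, 1, 2
Rank hardness: 2, 5, 6, 4, 1, 3
d = rank(carbon) − rank(hardness): 2, 0, 0, -1, 0, -1; Σd² = 6
ρ = 1 − 6Σd² / [n(n²−1)] = 1 − 6×6 / (6×35) = 1 − 36/210 ≈ 0.829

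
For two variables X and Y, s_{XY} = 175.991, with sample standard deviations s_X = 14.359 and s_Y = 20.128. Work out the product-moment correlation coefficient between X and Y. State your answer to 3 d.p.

r = Cov(X,Y) / (s_X · s_Y) = 175.991 / (14.359 × 20.128)
  = 175.991 / 289.0180 ≈ 0.609

0.609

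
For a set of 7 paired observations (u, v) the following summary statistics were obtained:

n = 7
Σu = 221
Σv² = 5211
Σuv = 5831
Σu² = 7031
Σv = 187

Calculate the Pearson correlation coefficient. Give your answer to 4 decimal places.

-0.6773

r = (nΣuv − ΣuΣv) / √[(nΣu² − (Σu)²)(nΣv² − (Σv)²)]
Numerator: 7×5831 − 221×187 = -510
Denominator: √[(49217 − 48841)(36477 − 34969)] = √[376 × 1508] = 752.9993
r = -510 / 752.9993 ≈ -0.6773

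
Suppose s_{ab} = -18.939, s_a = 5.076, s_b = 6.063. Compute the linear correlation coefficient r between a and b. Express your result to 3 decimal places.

-0.615

r = Cov(a,b) / (s_a · s_b) = -18.939 / (5.076 × 6.063)
  = -18.939 / 30.7758 ≈ -0.615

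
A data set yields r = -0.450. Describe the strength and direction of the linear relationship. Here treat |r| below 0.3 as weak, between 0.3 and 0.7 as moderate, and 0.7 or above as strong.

r = -0.450 < 0 so the relationship is negative.
|r| = 0.450, which falls in the moderate range.

moderate negative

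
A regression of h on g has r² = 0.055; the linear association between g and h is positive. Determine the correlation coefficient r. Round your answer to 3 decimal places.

|r| = √0.055 = 0.235
The association is positive, so r = 0.235.

0.235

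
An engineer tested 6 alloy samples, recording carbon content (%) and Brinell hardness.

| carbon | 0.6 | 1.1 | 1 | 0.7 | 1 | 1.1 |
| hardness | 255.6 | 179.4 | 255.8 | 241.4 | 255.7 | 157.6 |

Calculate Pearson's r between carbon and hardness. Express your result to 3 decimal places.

n = 6, Σx = 5.5, Σy = 1345.5, Σx² = 5.27, Σy² = 311443.57, Σxy = 1204.54
nΣxy − ΣxΣy = 7227.24 − 7400.25 = -173.01
nΣx² − (Σx)² = 31.62 − 30.25 = 1.37; nΣy² − (Σy)² = 1868661.42 − 1810370.25 = 58291.17
r = -173.01 / √(1.37 × 58291.17) = -173.01 / 282.5932 ≈ -0.612

-0.612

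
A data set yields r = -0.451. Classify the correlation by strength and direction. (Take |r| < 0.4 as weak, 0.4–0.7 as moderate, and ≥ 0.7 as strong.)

moderate negative

r = -0.451 < 0 so the relationship is negative.
|r| = 0.451, which falls in the moderate range.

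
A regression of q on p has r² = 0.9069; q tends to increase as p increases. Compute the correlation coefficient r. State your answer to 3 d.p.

0.952

|r| = √0.9069 = 0.952
The association is positive, so r = 0.952.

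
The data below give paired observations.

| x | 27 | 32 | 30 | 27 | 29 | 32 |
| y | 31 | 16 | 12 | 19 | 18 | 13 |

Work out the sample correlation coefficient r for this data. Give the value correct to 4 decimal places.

-0.7172

n = 6, Σx = 177, Σy = 109, Σx² = 5247, Σy² = 2215, Σxy = 3160
nΣxy − ΣxΣy = 18960 − 19293 = -333
nΣx² − (Σx)² = 31482 − 31329 = 153; nΣy² − (Σy)² = 13290 − 11881 = 1409
r = -333 / √(153 × 1409) = -333 / 464.3027 ≈ -0.7172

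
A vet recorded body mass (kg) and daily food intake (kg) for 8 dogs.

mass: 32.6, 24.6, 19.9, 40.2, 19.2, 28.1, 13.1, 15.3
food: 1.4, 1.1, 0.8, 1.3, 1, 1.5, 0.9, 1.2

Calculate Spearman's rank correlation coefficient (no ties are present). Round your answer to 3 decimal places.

0.667

Rank mass: 7, 5, 4, 8, 3, 6, 1, 2
Rank food: 7, 4, 1, 6, 3, 8, 2, 5
d = rank(mass) − rank(food): 0, 1, 3, 2, 0, -2, -1, -3; Σd² = 28
ρ = 1 − 6Σd² / [n(n²−1)] = 1 − 6×28 / (8×63) = 1 − 168/504 ≈ 0.667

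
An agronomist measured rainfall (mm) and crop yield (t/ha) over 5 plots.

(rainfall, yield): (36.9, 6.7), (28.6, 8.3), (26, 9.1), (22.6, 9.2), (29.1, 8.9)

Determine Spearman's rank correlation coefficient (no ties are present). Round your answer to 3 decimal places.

-0.900

Rank rainfall: 5, 3, 2, 1, 4
Rank yield: 1, 2, 4, 5, 3
d = rank(rainfall) − rank(yield): 4, 1, -2, -4, 1; Σd² = 38
ρ = 1 − 6Σd² / [n(n²−1)] = 1 − 6×38 / (5×24) = 1 − 228/120 ≈ -0.900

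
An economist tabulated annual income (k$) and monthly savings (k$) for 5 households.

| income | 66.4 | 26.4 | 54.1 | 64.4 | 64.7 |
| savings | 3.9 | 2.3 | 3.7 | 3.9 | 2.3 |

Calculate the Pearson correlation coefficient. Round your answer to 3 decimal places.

n = 5, Σx = 276, Σy = 16.1, Σx² = 16366.18, Σy² = 54.69, Σxy = 919.82
nΣxy − ΣxΣy = 4599.1 − 4443.6 = 155.5
nΣx² − (Σx)² = 81830.9 − 76176 = 5654.9; nΣy² − (Σy)² = 273.45 − 259.21 = 14.24
r = 155.5 / √(5654.9 × 14.24) = 155.5 / 283.7706 ≈ 0.548

0.548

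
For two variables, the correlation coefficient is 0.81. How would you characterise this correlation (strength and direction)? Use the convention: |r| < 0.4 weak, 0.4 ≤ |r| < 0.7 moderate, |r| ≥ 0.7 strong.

strong positive

r = 0.81 > 0 so the relationship is positive.
|r| = 0.81, which falls in the strong range.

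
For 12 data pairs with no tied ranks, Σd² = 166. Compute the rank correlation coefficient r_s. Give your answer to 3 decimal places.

0.420

ρ = 1 − 6Σd² / [n(n²−1)] = 1 − 6×166 / (12×143)
  = 1 − 996/1716 = 1 − 0.5804 ≈ 0.420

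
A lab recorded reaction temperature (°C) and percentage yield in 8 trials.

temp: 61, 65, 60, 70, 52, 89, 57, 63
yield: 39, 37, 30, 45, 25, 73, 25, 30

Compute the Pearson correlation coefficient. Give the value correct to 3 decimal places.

0.970

n = 8, Σx = 517, Σy = 304, Σx² = 34289, Σy² = 13294, Σxy = 20846
nΣxy − ΣxΣy = 166768 − 157168 = 9600
nΣx² − (Σx)² = 274312 − 267289 = 7023; nΣy² − (Σy)² = 106352 − 92416 = 13936
r = 9600 / √(7023 × 13936) = 9600 / 9893.0545 ≈ 0.970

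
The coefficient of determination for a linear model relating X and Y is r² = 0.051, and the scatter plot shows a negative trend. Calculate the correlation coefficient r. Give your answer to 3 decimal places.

|r| = √0.051 = 0.226
The association is negative, so r = −0.226.

-0.226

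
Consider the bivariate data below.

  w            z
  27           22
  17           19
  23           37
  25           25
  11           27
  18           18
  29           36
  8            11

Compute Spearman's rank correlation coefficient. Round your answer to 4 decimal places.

Rank w: 7, 3, 5, 6, 2, 4, 8, 1
Rank z: 4, 3, 8, 5, 6, 2, 7, 1
d = rank(w) − rank(z): 3, 0, -3, 1, -4, 2, 1, 0; Σd² = 40
ρ = 1 − 6Σd² / [n(n²−1)] = 1 − 6×40 / (8×63) = 1 − 240/504 ≈ 0.5238

0.5238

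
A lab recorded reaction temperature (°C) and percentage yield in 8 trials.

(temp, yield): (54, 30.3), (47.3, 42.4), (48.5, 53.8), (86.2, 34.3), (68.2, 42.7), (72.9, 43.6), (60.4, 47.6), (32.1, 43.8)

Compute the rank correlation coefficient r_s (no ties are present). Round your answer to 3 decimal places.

Rank temp: 4, 2, 3, 8, 6, 7, 5, 1
Rank yield: 1, 3, 8, 2, 4, 5, 7, 6
d = rank(temp) − rank(yield): 3, -1, -5, 6, 2, 2, -2, -5; Σd² = 108
ρ = 1 − 6Σd² / [n(n²−1)] = 1 − 6×108 / (8×63) = 1 − 648/504 ≈ -0.286

-0.286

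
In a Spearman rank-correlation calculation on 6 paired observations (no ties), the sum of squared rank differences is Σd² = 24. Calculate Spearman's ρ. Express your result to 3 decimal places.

ρ = 1 − 6Σd² / [n(n²−1)] = 1 − 6×24 / (6×35)
  = 1 − 144/210 = 1 − 0.6857 ≈ 0.314

0.314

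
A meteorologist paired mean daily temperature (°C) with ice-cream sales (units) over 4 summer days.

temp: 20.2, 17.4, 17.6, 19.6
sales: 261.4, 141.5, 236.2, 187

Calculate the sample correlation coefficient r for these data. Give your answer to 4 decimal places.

n = 4, Σx = 74.8, Σy = 826.1, Σx² = 1404.72, Σy² = 179111.65, Σxy = 15564.7
nΣxy − ΣxΣy = 62258.8 − 61792.28 = 466.52
nΣx² − (Σx)² = 5618.88 − 5595.04 = 23.84; nΣy² − (Σy)² = 716446.6 − 682441.21 = 34005.39
r = 466.52 / √(23.84 × 34005.39) = 466.52 / 900.3824 ≈ 0.5181

0.5181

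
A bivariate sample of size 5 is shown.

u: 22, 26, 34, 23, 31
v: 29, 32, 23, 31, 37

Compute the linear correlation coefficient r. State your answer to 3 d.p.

-0.213

n = 5, Σu = 136, Σv = 152, Σu² = 3806, Σv² = 4724, Σuv = 4112
nΣuv − ΣuΣv = 20560 − 20672 = -112
nΣu² − (Σu)² = 19030 − 18496 = 534; nΣv² − (Σv)² = 23620 − 23104 = 516
r = -112 / √(534 × 516) = -112 / 524.9229 ≈ -0.213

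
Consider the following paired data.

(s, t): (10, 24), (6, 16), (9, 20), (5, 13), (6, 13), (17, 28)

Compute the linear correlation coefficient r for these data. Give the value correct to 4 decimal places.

n = 6, Σs = 53, Σt = 114, Σs² = 567, Σt² = 2354, Σst = 1135
nΣst − ΣsΣt = 6810 − 6042 = 768
nΣs² − (Σs)² = 3402 − 2809 = 593; nΣt² − (Σt)² = 14124 − 12996 = 1128
r = 768 / √(593 × 1128) = 768 / 817.8655 ≈ 0.9390

0.9390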